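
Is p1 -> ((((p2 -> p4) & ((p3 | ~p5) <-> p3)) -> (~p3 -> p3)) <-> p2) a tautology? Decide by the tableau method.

Not valid

Assume the negation and expand:
Initial set: {~(p1 -> ((((p2 -> p4) & ((p3 | ~p5) <-> p3)) -> (~p3 -> p3)) <-> p2))}.
~(p1 -> ((((p2 -> p4) & ((p3 | ~p5) <-> p3)) -> (~p3 -> p3)) <-> p2)): α-rule — add p1, ~((((p2 -> p4) & ((p3 | ~p5) <-> p3)) -> (~p3 -> p3)) <-> p2).
~((((p2 -> p4) & ((p3 | ~p5) <-> p3)) -> (~p3 -> p3)) <-> p2): β-rule — branch into (((p2 -> p4) & ((p3 | ~p5) <-> p3)) -> (~p3 -> p3)), ~p2  //  ~(((p2 -> p4) & ((p3 | ~p5) <-> p3)) -> (~p3 -> p3)), p2.
  branch 1 (add (((p2 -> p4) & ((p3 | ~p5) <-> p3)) -> (~p3 -> p3)), ~p2):
    (((p2 -> p4) & ((p3 | ~p5) <-> p3)) -> (~p3 -> p3)): β-rule — branch into ~((p2 -> p4) & ((p3 | ~p5) <-> p3))  //  (~p3 -> p3).
      branch 1.1 (add ~((p2 -> p4) & ((p3 | ~p5) <-> p3))):
        ~((p2 -> p4) & ((p3 | ~p5) <-> p3)): β-rule — branch into ~(p2 -> p4)  //  ~((p3 | ~p5) <-> p3).
          branch 1.1.1 (add ~(p2 -> p4)):
            ~(p2 -> p4): α-rule — add p2, ~p4.
            × closes — contains both p2 and ~p2.
          branch 1.1.2 (add ~((p3 | ~p5) <-> p3)):
            ~((p3 | ~p5) <-> p3): β-rule — branch into (p3 | ~p5), ~p3  //  ~(p3 | ~p5), p3.
              branch 1.1.2.1 (add (p3 | ~p5), ~p3):
                (p3 | ~p5): β-rule — branch into p3  //  ~p5.
                  branch 1.1.2.1.1 (add p3):
                    × closes — contains both p3 and ~p3.
                  branch 1.1.2.1.2 (add ~p5):
                    ○ open, literals {p1=1, p2=0, p3=0, p5=0}.
              branch 1.1.2.2 (add ~(p3 | ~p5), p3):
                ~(p3 | ~p5): α-rule — add ~p3, ~~p5.
                × closes — contains both p3 and ~p3.
      branch 1.2 (add (~p3 -> p3)):
        (~p3 -> p3): β-rule — branch into ~~p3  //  p3.
          branch 1.2.1 (add ~~p3):
            ○ open, literals {p1=1, p2=0, p3=1}.
          branch 1.2.2 (add p3):
            ○ open, literals {p1=1, p2=0, p3=1}.
  branch 2 (add ~(((p2 -> p4) & ((p3 | ~p5) <-> p3)) -> (~p3 -> p3)), p2):
    ~(((p2 -> p4) & ((p3 | ~p5) <-> p3)) -> (~p3 -> p3)): α-rule — add ((p2 -> p4) & ((p3 | ~p5) <-> p3)), ~(~p3 -> p3).
    ((p2 -> p4) & ((p3 | ~p5) <-> p3)): α-rule — add (p2 -> p4), ((p3 | ~p5) <-> p3).
    ~(~p3 -> p3): α-rule — add ~p3, ~p3.
    (p2 -> p4): β-rule — branch into ~p2  //  p4.
      branch 2.1 (add ~p2):
        × closes — contains both p2 and ~p2.
      branch 2.2 (add p4):
        ((p3 | ~p5) <-> p3): β-rule — branch into (p3 | ~p5), p3  //  ~(p3 | ~p5), ~p3.
          branch 2.2.1 (add (p3 | ~p5), p3):
            × closes — contains both p3 and ~p3.
          branch 2.2.2 (add ~(p3 | ~p5), ~p3):
            ~(p3 | ~p5): α-rule — add ~p3, ~~p5.
            ○ open, literals {p1=1, p2=1, p3=0, p4=1, p5=1}.
5 branches closed, 4 open.
An open branch gives a countermodel: p1=1, p2=0, p3=0, p5=0 (unmentioned atoms arbitrary); under it the original formula is false.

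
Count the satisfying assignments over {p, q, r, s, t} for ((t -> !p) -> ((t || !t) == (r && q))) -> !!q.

Initial set: {T (((t -> !p) -> ((t || !t) == (r && q))) -> !!q)}.
T (((t -> !p) -> ((t || !t) == (r && q))) -> !!q): β-rule — branch into F ((t -> !p) -> ((t || !t) == (r && q)))  //  T !!q.
  branch 1 (add F ((t -> !p) -> ((t || !t) == (r && q)))):
    F ((t -> !p) -> ((t || !t) == (r && q))): α-rule — add T (t -> !p), F ((t || !t) == (r && q)).
    T (t -> !p): β-rule — branch into F t  //  T !p.
      branch 1.1 (add F t):
        F ((t || !t) == (r && q)): β-rule — branch into T (t || !t), F (r && q)  //  F (t || !t), T (r && q).
          branch 1.1.1 (add T (t || !t), F (r && q)):
            T (t || !t): β-rule — branch into T t  //  T !t.
              branch 1.1.1.1 (add T t):
                × closes — contains both t and !t.
              branch 1.1.1.2 (add T !t):
                F (r && q): β-rule — branch into F r  //  F q.
                  branch 1.1.1.2.1 (add F r):
                    ○ open, literals {r=false, t=false}.
                  branch 1.1.1.2.2 (add F q):
                    ○ open, literals {q=false, t=false}.
          branch 1.1.2 (add F (t || !t), T (r && q)):
            F (t || !t): α-rule — add F t, F !t.
            × closes — contains both t and !t.
      branch 1.2 (add T !p):
        F ((t || !t) == (r && q)): β-rule — branch into T (t || !t), F (r && q)  //  F (t || !t), T (r && q).
          branch 1.2.1 (add T (t || !t), F (r && q)):
            T (t || !t): β-rule — branch into T t  //  T !t.
              branch 1.2.1.1 (add T t):
                F (r && q): β-rule — branch into F r  //  F q.
                  branch 1.2.1.1.1 (add F r):
                    ○ open, literals {p=false, r=false, t=true}.
                  branch 1.2.1.1.2 (add F q):
                    ○ open, literals {p=false, q=false, t=true}.
              branch 1.2.1.2 (add T !t):
                F (r && q): β-rule — branch into F r  //  F q.
                  branch 1.2.1.2.1 (add F r):
                    ○ open, literals {p=false, r=false, t=false}.
                  branch 1.2.1.2.2 (add F q):
                    ○ open, literals {p=false, q=false, t=false}.
          branch 1.2.2 (add F (t || !t), T (r && q)):
            F (t || !t): α-rule — add F t, F !t.
            × closes — contains both t and !t.
  branch 2 (add T !!q):
    T !!q: drop double negation, giving T q.
    ○ open, literals {q=true}.
3 branches closed, 7 open.
Each open branch fixes some atoms; the unmentioned ones are free. Counting distinct full assignments: branch {r=false, t=false} (p, q, s) contributes 8 new; branch {q=false, t=false} (p, r, s) contributes 4 new; branch {p=false, r=false, t=true} (q, s) contributes 4 new; branch {p=false, q=false, t=true} (r, s) contributes 2 new; branch {p=false, r=false, t=false} (q, s) contributes 0 new; branch {p=false, q=false, t=false} (r, s) contributes 0 new; branch {q=true} (p, r, s, t) contributes 10 new. Total: 28.

28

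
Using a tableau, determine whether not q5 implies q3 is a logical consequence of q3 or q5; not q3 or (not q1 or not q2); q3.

Yes

Initial set: {(q3 or q5); (not q3 or (not q1 or not q2)); q3; not (not q5 implies q3)}.
not (not q5 implies q3): α-rule — add not q5, not q3.
× closes — contains both q3 and not q3.
All 1 branch closes.
Every branch closed, so the premises entail the conclusion.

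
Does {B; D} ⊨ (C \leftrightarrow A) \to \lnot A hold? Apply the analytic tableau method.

No

Initial set: {T B; T D; F ((C \leftrightarrow A) \to \lnot A)}.
F ((C \leftrightarrow A) \to \lnot A): α-rule — add T (C \leftrightarrow A), F \lnot A.
T (C \leftrightarrow A): β-rule — branch into T C, T A  //  F C, F A.
  branch 1 (add T C, T A):
    ○ open, literals {A=T, B=T, C=T, D=T}.
  branch 2 (add F C, F A):
    × closes — contains both A and \lnot A.
1 branch closed, 1 open.
An open branch gives a countermodel: A=T, B=T, C=T, D=T (unmentioned atoms arbitrary); the premises hold there but the conclusion fails.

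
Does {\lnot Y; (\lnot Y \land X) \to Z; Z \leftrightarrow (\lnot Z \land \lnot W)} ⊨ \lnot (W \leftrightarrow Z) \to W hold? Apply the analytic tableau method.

Initial set: {\lnot Y; ((\lnot Y \land X) \to Z); (Z \leftrightarrow (\lnot Z \land \lnot W)); \lnot (\lnot (W \leftrightarrow Z) \to W)}.
\lnot (\lnot (W \leftrightarrow Z) \to W): α-rule — add \lnot (W \leftrightarrow Z), \lnot W.
((\lnot Y \land X) \to Z): β-rule — branch into \lnot (\lnot Y \land X)  //  Z.
  branch 1 (add \lnot (\lnot Y \land X)):
    (Z \leftrightarrow (\lnot Z \land \lnot W)): β-rule — branch into Z, (\lnot Z \land \lnot W)  //  \lnot Z, \lnot (\lnot Z \land \lnot W).
      branch 1.1 (add Z, (\lnot Z \land \lnot W)):
        (\lnot Z \land \lnot W): α-rule — add \lnot Z, \lnot W.
        × closes — contains both Z and \lnot Z.
      branch 1.2 (add \lnot Z, \lnot (\lnot Z \land \lnot W)):
        \lnot (W \leftrightarrow Z): β-rule — branch into W, \lnot Z  //  \lnot W, Z.
          branch 1.2.1 (add W, \lnot Z):
            × closes — contains both W and \lnot W.
          branch 1.2.2 (add \lnot W, Z):
            × closes — contains both Z and \lnot Z.
  branch 2 (add Z):
    (Z \leftrightarrow (\lnot Z \land \lnot W)): β-rule — branch into Z, (\lnot Z \land \lnot W)  //  \lnot Z, \lnot (\lnot Z \land \lnot W).
      branch 2.1 (add Z, (\lnot Z \land \lnot W)):
        (\lnot Z \land \lnot W): α-rule — add \lnot Z, \lnot W.
        × closes — contains both Z and \lnot Z.
      branch 2.2 (add \lnot Z, \lnot (\lnot Z \land \lnot W)):
        × closes — contains both Z and \lnot Z.
All 5 branches close.
Every branch closed, so the premises entail the conclusion.

Yes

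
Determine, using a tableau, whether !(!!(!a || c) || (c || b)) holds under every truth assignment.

Assume the negation and expand:
Initial set: {!!(!!(!a || c) || (c || b))}.
!!(!!(!a || c) || (c || b)): β-rule — branch into !!(!a || c)  //  (c || b).
  branch 1 (add !!(!a || c)):
    !!(!a || c): drop double negation, giving (!a || c).
    (!a || c): β-rule — branch into !a  //  c.
      branch 1.1 (add !a):
        ○ open, literals {a=0}.
      branch 1.2 (add c):
        ○ open, literals {c=1}.
  branch 2 (add (c || b)):
    (c || b): β-rule — branch into c  //  b.
      branch 2.1 (add c):
        ○ open, literals {c=1}.
      branch 2.2 (add b):
        ○ open, literals {b=1}.
0 branches closed, 4 open.
An open branch gives a countermodel: a=0 (unmentioned atoms arbitrary); under it the original formula is false.

Not valid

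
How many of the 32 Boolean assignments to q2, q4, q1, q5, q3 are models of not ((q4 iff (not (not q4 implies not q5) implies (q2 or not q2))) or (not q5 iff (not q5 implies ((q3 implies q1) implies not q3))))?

Initial set: {not ((q4 iff (not (not q4 implies not q5) implies (q2 or not q2))) or (not q5 iff (not q5 implies ((q3 implies q1) implies not q3))))}.
not ((q4 iff (not (not q4 implies not q5) implies (q2 or not q2))) or (not q5 iff (not q5 implies ((q3 implies q1) implies not q3)))): α-rule — add not (q4 iff (not (not q4 implies not q5) implies (q2 or not q2))), not (not q5 iff (not q5 implies ((q3 implies q1) implies not q3))).
not (q4 iff (not (not q4 implies not q5) implies (q2 or not q2))): β-rule — branch into q4, not (not (not q4 implies not q5) implies (q2 or not q2))  //  not q4, (not (not q4 implies not q5) implies (q2 or not q2)).
  branch 1 (add q4, not (not (not q4 implies not q5) implies (q2 or not q2))):
    not (not (not q4 implies not q5) implies (q2 or not q2)): α-rule — add not (not q4 implies not q5), not (q2 or not q2).
    not (not q4 implies not q5): α-rule — add not q4, not not q5.
    × closes — contains both q4 and not q4.
  branch 2 (add not q4, (not (not q4 implies not q5) implies (q2 or not q2))):
    not (not q5 iff (not q5 implies ((q3 implies q1) implies not q3))): β-rule — branch into not q5, not (not q5 implies ((q3 implies q1) implies not q3))  //  not not q5, (not q5 implies ((q3 implies q1) implies not q3)).
      branch 2.1 (add not q5, not (not q5 implies ((q3 implies q1) implies not q3))):
        not (not q5 implies ((q3 implies q1) implies not q3)): α-rule — add not q5, not ((q3 implies q1) implies not q3).
        not ((q3 implies q1) implies not q3): α-rule — add (q3 implies q1), not not q3.
        (not (not q4 implies not q5) implies (q2 or not q2)): β-rule — branch into not not (not q4 implies not q5)  //  (q2 or not q2).
          branch 2.1.1 (add not not (not q4 implies not q5)):
            (q3 implies q1): β-rule — branch into not q3  //  q1.
              branch 2.1.1.1 (add not q3):
                × closes — contains both q3 and not q3.
              branch 2.1.1.2 (add q1):
                not not (not q4 implies not q5): β-rule — branch into not not q4  //  not q5.
                  branch 2.1.1.2.1 (add not not q4):
                    × closes — contains both q4 and not q4.
                  branch 2.1.1.2.2 (add not q5):
                    ○ open, literals {q1=true, q3=true, q4=false, q5=false}.
          branch 2.1.2 (add (q2 or not q2)):
            (q3 implies q1): β-rule — branch into not q3  //  q1.
              branch 2.1.2.1 (add not q3):
                × closes — contains both q3 and not q3.
              branch 2.1.2.2 (add q1):
                (q2 or not q2): β-rule — branch into q2  //  not q2.
                  branch 2.1.2.2.1 (add q2):
                    ○ open, literals {q1=true, q2=true, q3=true, q4=false, q5=false}.
                  branch 2.1.2.2.2 (add not q2):
                    ○ open, literals {q1=true, q2=false, q3=true, q4=false, q5=false}.
      branch 2.2 (add not not q5, (not q5 implies ((q3 implies q1) implies not q3))):
        (not (not q4 implies not q5) implies (q2 or not q2)): β-rule — branch into not not (not q4 implies not q5)  //  (q2 or not q2).
          branch 2.2.1 (add not not (not q4 implies not q5)):
            (not q5 implies ((q3 implies q1) implies not q3)): β-rule — branch into not not q5  //  ((q3 implies q1) implies not q3).
              branch 2.2.1.1 (add not not q5):
                not not (not q4 implies not q5): β-rule — branch into not not q4  //  not q5.
                  branch 2.2.1.1.1 (add not not q4):
                    × closes — contains both q4 and not q4.
                  branch 2.2.1.1.2 (add not q5):
                    × closes — contains both q5 and not q5.
              branch 2.2.1.2 (add ((q3 implies q1) implies not q3)):
                not not (not q4 implies not q5): β-rule — branch into not not q4  //  not q5.
                  branch 2.2.1.2.1 (add not not q4):
                    × closes — contains both q4 and not q4.
                  branch 2.2.1.2.2 (add not q5):
                    × closes — contains both q5 and not q5.
          branch 2.2.2 (add (q2 or not q2)):
            (not q5 implies ((q3 implies q1) implies not q3)): β-rule — branch into not not q5  //  ((q3 implies q1) implies not q3).
              branch 2.2.2.1 (add not not q5):
                (q2 or not q2): β-rule — branch into q2  //  not q2.
                  branch 2.2.2.1.1 (add q2):
                    ○ open, literals {q2=true, q4=false, q5=true}.
                  branch 2.2.2.1.2 (add not q2):
                    ○ open, literals {q2=false, q4=false, q5=true}.
              branch 2.2.2.2 (add ((q3 implies q1) implies not q3)):
                (q2 or not q2): β-rule — branch into q2  //  not q2.
                  branch 2.2.2.2.1 (add q2):
                    ((q3 implies q1) implies not q3): β-rule — branch into not (q3 implies q1)  //  not q3.
                      branch 2.2.2.2.1.1 (add not (q3 implies q1)):
                        not (q3 implies q1): α-rule — add q3, not q1.
                        ○ open, literals {q1=false, q2=true, q3=true, q4=false, q5=true}.
                      branch 2.2.2.2.1.2 (add not q3):
                        ○ open, literals {q2=true, q3=false, q4=false, q5=true}.
                  branch 2.2.2.2.2 (add not q2):
                    ((q3 implies q1) implies not q3): β-rule — branch into not (q3 implies q1)  //  not q3.
                      branch 2.2.2.2.2.1 (add not (q3 implies q1)):
                        not (q3 implies q1): α-rule — add q3, not q1.
                        ○ open, literals {q1=false, q2=false, q3=true, q4=false, q5=true}.
                      branch 2.2.2.2.2.2 (add not q3):
                        ○ open, literals {q2=false, q3=false, q4=false, q5=true}.
8 branches closed, 9 open.
Each open branch fixes some atoms; the unmentioned ones are free. Counting distinct full assignments: branch {q1=true, q3=true, q4=false, q5=false} (q2) contributes 2 new; branch {q1=true, q2=true, q3=true, q4=false, q5=false} (none free) contributes 0 new; branch {q1=true, q2=false, q3=true, q4=false, q5=false} (none free) contributes 0 new; branch {q2=true, q4=false, q5=true} (q1, q3) contributes 4 new; branch {q2=false, q4=false, q5=true} (q1, q3) contributes 4 new; branch {q1=false, q2=true, q3=true, q4=false, q5=true} (none free) contributes 0 new; branch {q2=true, q3=false, q4=false, q5=true} (q1) contributes 0 new; branch {q1=false, q2=false, q3=true, q4=false, q5=true} (none free) contributes 0 new; branch {q2=false, q3=false, q4=false, q5=true} (q1) contributes 0 new. Total: 10.

10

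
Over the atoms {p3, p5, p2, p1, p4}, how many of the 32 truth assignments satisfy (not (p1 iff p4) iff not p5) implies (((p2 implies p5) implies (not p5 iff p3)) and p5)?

Initial set: {((not (p1 iff p4) iff not p5) implies (((p2 implies p5) implies (not p5 iff p3)) and p5))}.
((not (p1 iff p4) iff not p5) implies (((p2 implies p5) implies (not p5 iff p3)) and p5)): β-rule — branch into not (not (p1 iff p4) iff not p5)  //  (((p2 implies p5) implies (not p5 iff p3)) and p5).
  branch 1 (add not (not (p1 iff p4) iff not p5)):
    not (not (p1 iff p4) iff not p5): β-rule — branch into not (p1 iff p4), not not p5  //  not not (p1 iff p4), not p5.
      branch 1.1 (add not (p1 iff p4), not not p5):
        not (p1 iff p4): β-rule — branch into p1, not p4  //  not p1, p4.
          branch 1.1.1 (add p1, not p4):
            ○ open, literals {p1=1, p4=0, p5=1}.
          branch 1.1.2 (add not p1, p4):
            ○ open, literals {p1=0, p4=1, p5=1}.
      branch 1.2 (add not not (p1 iff p4), not p5):
        not not (p1 iff p4): β-rule — branch into p1, p4  //  not p1, not p4.
          branch 1.2.1 (add p1, p4):
            ○ open, literals {p1=1, p4=1, p5=0}.
          branch 1.2.2 (add not p1, not p4):
            ○ open, literals {p1=0, p4=0, p5=0}.
  branch 2 (add (((p2 implies p5) implies (not p5 iff p3)) and p5)):
    (((p2 implies p5) implies (not p5 iff p3)) and p5): α-rule — add ((p2 implies p5) implies (not p5 iff p3)), p5.
    ((p2 implies p5) implies (not p5 iff p3)): β-rule — branch into not (p2 implies p5)  //  (not p5 iff p3).
      branch 2.1 (add not (p2 implies p5)):
        not (p2 implies p5): α-rule — add p2, not p5.
        × closes — contains both p5 and not p5.
      branch 2.2 (add (not p5 iff p3)):
        (not p5 iff p3): β-rule — branch into not p5, p3  //  not not p5, not p3.
          branch 2.2.1 (add not p5, p3):
            × closes — contains both p5 and not p5.
          branch 2.2.2 (add not not p5, not p3):
            ○ open, literals {p3=0, p5=1}.
2 branches closed, 5 open.
Each open branch fixes some atoms; the unmentioned ones are free. Counting distinct full assignments: branch {p1=1, p4=0, p5=1} (p3, p2) contributes 4 new; branch {p1=0, p4=1, p5=1} (p3, p2) contributes 4 new; branch {p1=1, p4=1, p5=0} (p3, p2) contributes 4 new; branch {p1=0, p4=0, p5=0} (p3, p2) contributes 4 new; branch {p3=0, p5=1} (p2, p1, p4) contributes 4 new. Total: 20.

20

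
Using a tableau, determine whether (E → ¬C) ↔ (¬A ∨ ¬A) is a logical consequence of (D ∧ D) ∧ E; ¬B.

Initial set: {((D ∧ D) ∧ E); ¬B; ¬((E → ¬C) ↔ (¬A ∨ ¬A))}.
((D ∧ D) ∧ E): α-rule — add (D ∧ D), E.
(D ∧ D): α-rule — add D, D.
¬((E → ¬C) ↔ (¬A ∨ ¬A)): β-rule — branch into (E → ¬C), ¬(¬A ∨ ¬A)  //  ¬(E → ¬C), (¬A ∨ ¬A).
  branch 1 (add (E → ¬C), ¬(¬A ∨ ¬A)):
    ¬(¬A ∨ ¬A): α-rule — add ¬¬A, ¬¬A.
    (E → ¬C): β-rule — branch into ¬E  //  ¬C.
      branch 1.1 (add ¬E):
        × closes — contains both E and ¬E.
      branch 1.2 (add ¬C):
        ○ open, literals {A=1, B=0, C=0, D=1, E=1}.
  branch 2 (add ¬(E → ¬C), (¬A ∨ ¬A)):
    ¬(E → ¬C): α-rule — add E, ¬¬C.
    (¬A ∨ ¬A): β-rule — branch into ¬A  //  ¬A.
      branch 2.1 (add ¬A):
        ○ open, literals {A=0, B=0, C=1, D=1, E=1}.
      branch 2.2 (add ¬A):
        ○ open, literals {A=0, B=0, C=1, D=1, E=1}.
1 branch closed, 3 open.
An open branch gives a countermodel: A=1, B=0, C=0, D=1, E=1 (unmentioned atoms arbitrary); the premises hold there but the conclusion fails.

No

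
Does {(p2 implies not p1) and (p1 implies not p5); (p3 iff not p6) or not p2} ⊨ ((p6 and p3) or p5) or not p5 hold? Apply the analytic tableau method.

Yes

Initial set: {((p2 implies not p1) and (p1 implies not p5)); ((p3 iff not p6) or not p2); not (((p6 and p3) or p5) or not p5)}.
((p2 implies not p1) and (p1 implies not p5)): α-rule — add (p2 implies not p1), (p1 implies not p5).
not (((p6 and p3) or p5) or not p5): α-rule — add not ((p6 and p3) or p5), not not p5.
not ((p6 and p3) or p5): α-rule — add not (p6 and p3), not p5.
× closes — contains both p5 and not p5.
All 1 branch closes.
Every branch closed, so the premises entail the conclusion.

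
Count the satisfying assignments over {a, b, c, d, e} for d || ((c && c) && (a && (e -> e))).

20

Initial set: {(d || ((c && c) && (a && (e -> e))))}.
(d || ((c && c) && (a && (e -> e)))): β-rule — branch into d  //  ((c && c) && (a && (e -> e))).
  branch 1 (add d):
    ○ open, literals {d=T}.
  branch 2 (add ((c && c) && (a && (e -> e)))):
    ((c && c) && (a && (e -> e))): α-rule — add (c && c), (a && (e -> e)).
    (c && c): α-rule — add c, c.
    (a && (e -> e)): α-rule — add a, (e -> e).
    (e -> e): β-rule — branch into !e  //  e.
      branch 2.1 (add !e):
        ○ open, literals {a=T, c=T, e=F}.
      branch 2.2 (add e):
        ○ open, literals {a=T, c=T, e=T}.
0 branches closed, 3 open.
Each open branch fixes some atoms; the unmentioned ones are free. Counting distinct full assignments: branch {d=T} (a, b, c, e) contributes 16 new; branch {a=T, c=T, e=F} (b, d) contributes 2 new; branch {a=T, c=T, e=T} (b, d) contributes 2 new. Total: 20.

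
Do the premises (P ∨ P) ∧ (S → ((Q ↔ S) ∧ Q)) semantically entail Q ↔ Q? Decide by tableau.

Initial set: {((P ∨ P) ∧ (S → ((Q ↔ S) ∧ Q))); ¬(Q ↔ Q)}.
((P ∨ P) ∧ (S → ((Q ↔ S) ∧ Q))): α-rule — add (P ∨ P), (S → ((Q ↔ S) ∧ Q)).
¬(Q ↔ Q): β-rule — branch into Q, ¬Q  //  ¬Q, Q.
  branch 1 (add Q, ¬Q):
    × closes — contains both Q and ¬Q.
  branch 2 (add ¬Q, Q):
    × closes — contains both Q and ¬Q.
All 2 branches close.
Every branch closed, so the premises entail the conclusion.

Yes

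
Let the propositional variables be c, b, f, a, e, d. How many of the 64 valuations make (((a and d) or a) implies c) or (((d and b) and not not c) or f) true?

Initial set: {((((a and d) or a) implies c) or (((d and b) and not not c) or f))}.
((((a and d) or a) implies c) or (((d and b) and not not c) or f)): β-rule — branch into (((a and d) or a) implies c)  //  (((d and b) and not not c) or f).
  branch 1 (add (((a and d) or a) implies c)):
    (((a and d) or a) implies c): β-rule — branch into not ((a and d) or a)  //  c.
      branch 1.1 (add not ((a and d) or a)):
        not ((a and d) or a): α-rule — add not (a and d), not a.
        not (a and d): β-rule — branch into not a  //  not d.
          branch 1.1.1 (add not a):
            ○ open, literals {a=false}.
          branch 1.1.2 (add not d):
            ○ open, literals {a=false, d=false}.
      branch 1.2 (add c):
        ○ open, literals {c=true}.
  branch 2 (add (((d and b) and not not c) or f)):
    (((d and b) and not not c) or f): β-rule — branch into ((d and b) and not not c)  //  f.
      branch 2.1 (add ((d and b) and not not c)):
        ((d and b) and not not c): α-rule — add (d and b), not not c.
        (d and b): α-rule — add d, b.
        not not c: drop double negation, giving c.
        ○ open, literals {b=true, c=true, d=true}.
      branch 2.2 (add f):
        ○ open, literals {f=true}.
0 branches closed, 5 open.
Each open branch fixes some atoms; the unmentioned ones are free. Counting distinct full assignments: branch {a=false} (c, b, f, e, d) contributes 32 new; branch {a=false, d=false} (c, b, f, e) contributes 0 new; branch {c=true} (b, f, a, e, d) contributes 16 new; branch {b=true, c=true, d=true} (f, a, e) contributes 0 new; branch {f=true} (c, b, a, e, d) contributes 8 new. Total: 56.

56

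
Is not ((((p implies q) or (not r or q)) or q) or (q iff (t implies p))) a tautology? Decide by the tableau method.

Assume the negation and expand:
Initial set: {not not ((((p implies q) or (not r or q)) or q) or (q iff (t implies p)))}.
not not ((((p implies q) or (not r or q)) or q) or (q iff (t implies p))): β-rule — branch into (((p implies q) or (not r or q)) or q)  //  (q iff (t implies p)).
  branch 1 (add (((p implies q) or (not r or q)) or q)):
    (((p implies q) or (not r or q)) or q): β-rule — branch into ((p implies q) or (not r or q))  //  q.
      branch 1.1 (add ((p implies q) or (not r or q))):
        ((p implies q) or (not r or q)): β-rule — branch into (p implies q)  //  (not r or q).
          branch 1.1.1 (add (p implies q)):
            (p implies q): β-rule — branch into not p  //  q.
              branch 1.1.1.1 (add not p):
                ○ open, literals {p=F}.
              branch 1.1.1.2 (add q):
                ○ open, literals {q=T}.
          branch 1.1.2 (add (not r or q)):
            (not r or q): β-rule — branch into not r  //  q.
              branch 1.1.2.1 (add not r):
                ○ open, literals {r=F}.
              branch 1.1.2.2 (add q):
                ○ open, literals {q=T}.
      branch 1.2 (add q):
        ○ open, literals {q=T}.
  branch 2 (add (q iff (t implies p))):
    (q iff (t implies p)): β-rule — branch into q, (t implies p)  //  not q, not (t implies p).
      branch 2.1 (add q, (t implies p)):
        (t implies p): β-rule — branch into not t  //  p.
          branch 2.1.1 (add not t):
            ○ open, literals {q=T, t=F}.
          branch 2.1.2 (add p):
            ○ open, literals {p=T, q=T}.
      branch 2.2 (add not q, not (t implies p)):
        not (t implies p): α-rule — add t, not p.
        ○ open, literals {p=F, q=F, t=T}.
0 branches closed, 8 open.
An open branch gives a countermodel: p=F (unmentioned atoms arbitrary); under it the original formula is false.

Not valid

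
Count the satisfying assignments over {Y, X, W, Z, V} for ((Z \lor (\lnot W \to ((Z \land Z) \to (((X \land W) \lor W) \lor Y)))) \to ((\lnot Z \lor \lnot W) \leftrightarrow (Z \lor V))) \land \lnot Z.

Initial set: {(((Z \lor (\lnot W \to ((Z \land Z) \to (((X \land W) \lor W) \lor Y)))) \to ((\lnot Z \lor \lnot W) \leftrightarrow (Z \lor V))) \land \lnot Z)}.
(((Z \lor (\lnot W \to ((Z \land Z) \to (((X \land W) \lor W) \lor Y)))) \to ((\lnot Z \lor \lnot W) \leftrightarrow (Z \lor V))) \land \lnot Z): α-rule — add ((Z \lor (\lnot W \to ((Z \land Z) \to (((X \land W) \lor W) \lor Y)))) \to ((\lnot Z \lor \lnot W) \leftrightarrow (Z \lor V))), \lnot Z.
((Z \lor (\lnot W \to ((Z \land Z) \to (((X \land W) \lor W) \lor Y)))) \to ((\lnot Z \lor \lnot W) \leftrightarrow (Z \lor V))): β-rule — branch into \lnot (Z \lor (\lnot W \to ((Z \land Z) \to (((X \land W) \lor W) \lor Y))))  //  ((\lnot Z \lor \lnot W) \leftrightarrow (Z \lor V)).
  branch 1 (add \lnot (Z \lor (\lnot W \to ((Z \land Z) \to (((X \land W) \lor W) \lor Y))))):
    \lnot (Z \lor (\lnot W \to ((Z \land Z) \to (((X \land W) \lor W) \lor Y)))): α-rule — add \lnot Z, \lnot (\lnot W \to ((Z \land Z) \to (((X \land W) \lor W) \lor Y))).
    \lnot (\lnot W \to ((Z \land Z) \to (((X \land W) \lor W) \lor Y))): α-rule — add \lnot W, \lnot ((Z \land Z) \to (((X \land W) \lor W) \lor Y)).
    \lnot ((Z \land Z) \to (((X \land W) \lor W) \lor Y)): α-rule — add (Z \land Z), \lnot (((X \land W) \lor W) \lor Y).
    (Z \land Z): α-rule — add Z, Z.
    × closes — contains both Z and \lnot Z.
  branch 2 (add ((\lnot Z \lor \lnot W) \leftrightarrow (Z \lor V))):
    ((\lnot Z \lor \lnot W) \leftrightarrow (Z \lor V)): β-rule — branch into (\lnot Z \lor \lnot W), (Z \lor V)  //  \lnot (\lnot Z \lor \lnot W), \lnot (Z \lor V).
      branch 2.1 (add (\lnot Z \lor \lnot W), (Z \lor V)):
        (\lnot Z \lor \lnot W): β-rule — branch into \lnot Z  //  \lnot W.
          branch 2.1.1 (add \lnot Z):
            (Z \lor V): β-rule — branch into Z  //  V.
              branch 2.1.1.1 (add Z):
                × closes — contains both Z and \lnot Z.
              branch 2.1.1.2 (add V):
                ○ open, literals {V=1, Z=0}.
          branch 2.1.2 (add \lnot W):
            (Z \lor V): β-rule — branch into Z  //  V.
              branch 2.1.2.1 (add Z):
                × closes — contains both Z and \lnot Z.
              branch 2.1.2.2 (add V):
                ○ open, literals {V=1, W=0, Z=0}.
      branch 2.2 (add \lnot (\lnot Z \lor \lnot W), \lnot (Z \lor V)):
        \lnot (\lnot Z \lor \lnot W): α-rule — add \lnot \lnot Z, \lnot \lnot W.
        × closes — contains both Z and \lnot Z.
4 branches closed, 2 open.
Each open branch fixes some atoms; the unmentioned ones are free. Counting distinct full assignments: branch {V=1, Z=0} (Y, X, W) contributes 8 new; branch {V=1, W=0, Z=0} (Y, X) contributes 0 new. Total: 8.

8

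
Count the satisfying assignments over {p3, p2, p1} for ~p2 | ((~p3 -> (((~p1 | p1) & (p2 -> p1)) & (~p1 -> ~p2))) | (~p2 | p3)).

7

Initial set: {(~p2 | ((~p3 -> (((~p1 | p1) & (p2 -> p1)) & (~p1 -> ~p2))) | (~p2 | p3)))}.
(~p2 | ((~p3 -> (((~p1 | p1) & (p2 -> p1)) & (~p1 -> ~p2))) | (~p2 | p3))): β-rule — branch into ~p2  //  ((~p3 -> (((~p1 | p1) & (p2 -> p1)) & (~p1 -> ~p2))) | (~p2 | p3)).
  branch 1 (add ~p2):
    ○ open, literals {p2=false}.
  branch 2 (add ((~p3 -> (((~p1 | p1) & (p2 -> p1)) & (~p1 -> ~p2))) | (~p2 | p3))):
    ((~p3 -> (((~p1 | p1) & (p2 -> p1)) & (~p1 -> ~p2))) | (~p2 | p3)): β-rule — branch into (~p3 -> (((~p1 | p1) & (p2 -> p1)) & (~p1 -> ~p2)))  //  (~p2 | p3).
      branch 2.1 (add (~p3 -> (((~p1 | p1) & (p2 -> p1)) & (~p1 -> ~p2)))):
        (~p3 -> (((~p1 | p1) & (p2 -> p1)) & (~p1 -> ~p2))): β-rule — branch into ~~p3  //  (((~p1 | p1) & (p2 -> p1)) & (~p1 -> ~p2)).
          branch 2.1.1 (add ~~p3):
            ○ open, literals {p3=true}.
          branch 2.1.2 (add (((~p1 | p1) & (p2 -> p1)) & (~p1 -> ~p2))):
            (((~p1 | p1) & (p2 -> p1)) & (~p1 -> ~p2)): α-rule — add ((~p1 | p1) & (p2 -> p1)), (~p1 -> ~p2).
            ((~p1 | p1) & (p2 -> p1)): α-rule — add (~p1 | p1), (p2 -> p1).
            (~p1 -> ~p2): β-rule — branch into ~~p1  //  ~p2.
              branch 2.1.2.1 (add ~~p1):
                (~p1 | p1): β-rule — branch into ~p1  //  p1.
                  branch 2.1.2.1.1 (add ~p1):
                    × closes — contains both p1 and ~p1.
                  branch 2.1.2.1.2 (add p1):
                    (p2 -> p1): β-rule — branch into ~p2  //  p1.
                      branch 2.1.2.1.2.1 (add ~p2):
                        ○ open, literals {p1=true, p2=false}.
                      branch 2.1.2.1.2.2 (add p1):
                        ○ open, literals {p1=true}.
              branch 2.1.2.2 (add ~p2):
                (~p1 | p1): β-rule — branch into ~p1  //  p1.
                  branch 2.1.2.2.1 (add ~p1):
                    (p2 -> p1): β-rule — branch into ~p2  //  p1.
                      branch 2.1.2.2.1.1 (add ~p2):
                        ○ open, literals {p1=false, p2=false}.
                      branch 2.1.2.2.1.2 (add p1):
                        × closes — contains both p1 and ~p1.
                  branch 2.1.2.2.2 (add p1):
                    (p2 -> p1): β-rule — branch into ~p2  //  p1.
                      branch 2.1.2.2.2.1 (add ~p2):
                        ○ open, literals {p1=true, p2=false}.
                      branch 2.1.2.2.2.2 (add p1):
                        ○ open, literals {p1=true, p2=false}.
      branch 2.2 (add (~p2 | p3)):
        (~p2 | p3): β-rule — branch into ~p2  //  p3.
          branch 2.2.1 (add ~p2):
            ○ open, literals {p2=false}.
          branch 2.2.2 (add p3):
            ○ open, literals {p3=true}.
2 branches closed, 9 open.
Each open branch fixes some atoms; the unmentioned ones are free. Counting distinct full assignments: branch {p2=false} (p3, p1) contributes 4 new; branch {p3=true} (p2, p1) contributes 2 new; branch {p1=true, p2=false} (p3) contributes 0 new; branch {p1=true} (p3, p2) contributes 1 new; branch {p1=false, p2=false} (p3) contributes 0 new; branch {p1=true, p2=false} (p3) contributes 0 new; branch {p1=true, p2=false} (p3) contributes 0 new; branch {p2=false} (p3, p1) contributes 0 new; branch {p3=true} (p2, p1) contributes 0 new. Total: 7.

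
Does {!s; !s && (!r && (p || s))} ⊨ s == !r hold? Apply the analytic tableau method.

No

Initial set: {!s; (!s && (!r && (p || s))); !(s == !r)}.
(!s && (!r && (p || s))): α-rule — add !s, (!r && (p || s)).
(!r && (p || s)): α-rule — add !r, (p || s).
!(s == !r): β-rule — branch into s, !!r  //  !s, !r.
  branch 1 (add s, !!r):
    × closes — contains both s and !s.
  branch 2 (add !s, !r):
    (p || s): β-rule — branch into p  //  s.
      branch 2.1 (add p):
        ○ open, literals {p=true, r=false, s=false}.
      branch 2.2 (add s):
        × closes — contains both s and !s.
2 branches closed, 1 open.
An open branch gives a countermodel: p=true, r=false, s=false (unmentioned atoms arbitrary); the premises hold there but the conclusion fails.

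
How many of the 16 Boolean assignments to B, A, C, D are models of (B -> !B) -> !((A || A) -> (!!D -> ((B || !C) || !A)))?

9

Initial set: {((B -> !B) -> !((A || A) -> (!!D -> ((B || !C) || !A))))}.
((B -> !B) -> !((A || A) -> (!!D -> ((B || !C) || !A)))): β-rule — branch into !(B -> !B)  //  !((A || A) -> (!!D -> ((B || !C) || !A))).
  branch 1 (add !(B -> !B)):
    !(B -> !B): α-rule — add B, !!B.
    ○ open, literals {B=true}.
  branch 2 (add !((A || A) -> (!!D -> ((B || !C) || !A)))):
    !((A || A) -> (!!D -> ((B || !C) || !A))): α-rule — add (A || A), !(!!D -> ((B || !C) || !A)).
    !(!!D -> ((B || !C) || !A)): α-rule — add !!D, !((B || !C) || !A).
    !!D: drop double negation, giving D.
    !((B || !C) || !A): α-rule — add !(B || !C), !!A.
    !(B || !C): α-rule — add !B, !!C.
    (A || A): β-rule — branch into A  //  A.
      branch 2.1 (add A):
        ○ open, literals {A=true, B=false, C=true, D=true}.
      branch 2.2 (add A):
        ○ open, literals {A=true, B=false, C=true, D=true}.
0 branches closed, 3 open.
Each open branch fixes some atoms; the unmentioned ones are free. Counting distinct full assignments: branch {B=true} (A, C, D) contributes 8 new; branch {A=true, B=false, C=true, D=true} (none free) contributes 1 new; branch {A=true, B=false, C=true, D=true} (none free) contributes 0 new. Total: 9.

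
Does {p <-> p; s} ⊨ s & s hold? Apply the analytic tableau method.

Yes

Initial set: {(p <-> p); s; ~(s & s)}.
(p <-> p): β-rule — branch into p, p  //  ~p, ~p.
  branch 1 (add p, p):
    ~(s & s): β-rule — branch into ~s  //  ~s.
      branch 1.1 (add ~s):
        × closes — contains both s and ~s.
      branch 1.2 (add ~s):
        × closes — contains both s and ~s.
  branch 2 (add ~p, ~p):
    ~(s & s): β-rule — branch into ~s  //  ~s.
      branch 2.1 (add ~s):
        × closes — contains both s and ~s.
      branch 2.2 (add ~s):
        × closes — contains both s and ~s.
All 4 branches close.
Every branch closed, so the premises entail the conclusion.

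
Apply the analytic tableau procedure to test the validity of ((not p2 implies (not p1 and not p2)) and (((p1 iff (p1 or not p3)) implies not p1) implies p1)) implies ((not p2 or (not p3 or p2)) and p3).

Assume the negation and expand:
Initial set: {not (((not p2 implies (not p1 and not p2)) and (((p1 iff (p1 or not p3)) implies not p1) implies p1)) implies ((not p2 or (not p3 or p2)) and p3))}.
not (((not p2 implies (not p1 and not p2)) and (((p1 iff (p1 or not p3)) implies not p1) implies p1)) implies ((not p2 or (not p3 or p2)) and p3)): α-rule — add ((not p2 implies (not p1 and not p2)) and (((p1 iff (p1 or not p3)) implies not p1) implies p1)), not ((not p2 or (not p3 or p2)) and p3).
((not p2 implies (not p1 and not p2)) and (((p1 iff (p1 or not p3)) implies not p1) implies p1)): α-rule — add (not p2 implies (not p1 and not p2)), (((p1 iff (p1 or not p3)) implies not p1) implies p1).
not ((not p2 or (not p3 or p2)) and p3): β-rule — branch into not (not p2 or (not p3 or p2))  //  not p3.
  branch 1 (add not (not p2 or (not p3 or p2))):
    not (not p2 or (not p3 or p2)): α-rule — add not not p2, not (not p3 or p2).
    not (not p3 or p2): α-rule — add not not p3, not p2.
    × closes — contains both p2 and not p2.
  branch 2 (add not p3):
    (not p2 implies (not p1 and not p2)): β-rule — branch into not not p2  //  (not p1 and not p2).
      branch 2.1 (add not not p2):
        (((p1 iff (p1 or not p3)) implies not p1) implies p1): β-rule — branch into not ((p1 iff (p1 or not p3)) implies not p1)  //  p1.
          branch 2.1.1 (add not ((p1 iff (p1 or not p3)) implies not p1)):
            not ((p1 iff (p1 or not p3)) implies not p1): α-rule — add (p1 iff (p1 or not p3)), not not p1.
            (p1 iff (p1 or not p3)): β-rule — branch into p1, (p1 or not p3)  //  not p1, not (p1 or not p3).
              branch 2.1.1.1 (add p1, (p1 or not p3)):
                (p1 or not p3): β-rule — branch into p1  //  not p3.
                  branch 2.1.1.1.1 (add p1):
                    ○ open, literals {p1=true, p2=true, p3=false}.
                  branch 2.1.1.1.2 (add not p3):
                    ○ open, literals {p1=true, p2=true, p3=false}.
              branch 2.1.1.2 (add not p1, not (p1 or not p3)):
                × closes — contains both p1 and not p1.
          branch 2.1.2 (add p1):
            ○ open, literals {p1=true, p2=true, p3=false}.
      branch 2.2 (add (not p1 and not p2)):
        (not p1 and not p2): α-rule — add not p1, not p2.
        (((p1 iff (p1 or not p3)) implies not p1) implies p1): β-rule — branch into not ((p1 iff (p1 or not p3)) implies not p1)  //  p1.
          branch 2.2.1 (add not ((p1 iff (p1 or not p3)) implies not p1)):
            not ((p1 iff (p1 or not p3)) implies not p1): α-rule — add (p1 iff (p1 or not p3)), not not p1.
            × closes — contains both p1 and not p1.
          branch 2.2.2 (add p1):
            × closes — contains both p1 and not p1.
4 branches closed, 3 open.
An open branch gives a countermodel: p1=true, p2=true, p3=false (unmentioned atoms arbitrary); under it the original formula is false.

Not valid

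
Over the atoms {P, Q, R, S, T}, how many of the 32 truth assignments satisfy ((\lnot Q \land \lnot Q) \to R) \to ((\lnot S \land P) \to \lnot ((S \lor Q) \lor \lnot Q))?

26

Initial set: {T (((\lnot Q \land \lnot Q) \to R) \to ((\lnot S \land P) \to \lnot ((S \lor Q) \lor \lnot Q)))}.
T (((\lnot Q \land \lnot Q) \to R) \to ((\lnot S \land P) \to \lnot ((S \lor Q) \lor \lnot Q))): β-rule — branch into F ((\lnot Q \land \lnot Q) \to R)  //  T ((\lnot S \land P) \to \lnot ((S \lor Q) \lor \lnot Q)).
  branch 1 (add F ((\lnot Q \land \lnot Q) \to R)):
    F ((\lnot Q \land \lnot Q) \to R): α-rule — add T (\lnot Q \land \lnot Q), F R.
    T (\lnot Q \land \lnot Q): α-rule — add T \lnot Q, T \lnot Q.
    ○ open, literals {Q=false, R=false}.
  branch 2 (add T ((\lnot S \land P) \to \lnot ((S \lor Q) \lor \lnot Q))):
    T ((\lnot S \land P) \to \lnot ((S \lor Q) \lor \lnot Q)): β-rule — branch into F (\lnot S \land P)  //  T \lnot ((S \lor Q) \lor \lnot Q).
      branch 2.1 (add F (\lnot S \land P)):
        F (\lnot S \land P): β-rule — branch into F \lnot S  //  F P.
          branch 2.1.1 (add F \lnot S):
            ○ open, literals {S=true}.
          branch 2.1.2 (add F P):
            ○ open, literals {P=false}.
      branch 2.2 (add T \lnot ((S \lor Q) \lor \lnot Q)):
        T \lnot ((S \lor Q) \lor \lnot Q): α-rule — add F (S \lor Q), F \lnot Q.
        F (S \lor Q): α-rule — add F S, F Q.
        × closes — contains both Q and \lnot Q.
1 branch closed, 3 open.
Each open branch fixes some atoms; the unmentioned ones are free. Counting distinct full assignments: branch {Q=false, R=false} (P, S, T) contributes 8 new; branch {S=true} (P, Q, R, T) contributes 12 new; branch {P=false} (Q, R, S, T) contributes 6 new. Total: 26.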